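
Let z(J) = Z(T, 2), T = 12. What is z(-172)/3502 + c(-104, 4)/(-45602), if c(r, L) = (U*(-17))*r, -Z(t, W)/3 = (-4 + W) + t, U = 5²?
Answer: -39039115/39924551 ≈ -0.97782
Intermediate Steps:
U = 25
Z(t, W) = 12 - 3*W - 3*t (Z(t, W) = -3*((-4 + W) + t) = -3*(-4 + W + t) = 12 - 3*W - 3*t)
z(J) = -30 (z(J) = 12 - 3*2 - 3*12 = 12 - 6 - 36 = -30)
c(r, L) = -425*r (c(r, L) = (25*(-17))*r = -425*r)
z(-172)/3502 + c(-104, 4)/(-45602) = -30/3502 - 425*(-104)/(-45602) = -30*1/3502 + 44200*(-1/45602) = -15/1751 - 22100/22801 = -39039115/39924551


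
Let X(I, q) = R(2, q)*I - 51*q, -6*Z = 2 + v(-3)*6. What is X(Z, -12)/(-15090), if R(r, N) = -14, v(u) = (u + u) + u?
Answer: -736/22635 ≈ -0.032516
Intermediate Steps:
v(u) = 3*u (v(u) = 2*u + u = 3*u)
Z = 26/3 (Z = -(2 + (3*(-3))*6)/6 = -(2 - 9*6)/6 = -(2 - 54)/6 = -⅙*(-52) = 26/3 ≈ 8.6667)
X(I, q) = -51*q - 14*I (X(I, q) = -14*I - 51*q = -51*q - 14*I)
X(Z, -12)/(-15090) = (-51*(-12) - 14*26/3)/(-15090) = (612 - 364/3)*(-1/15090) = (1472/3)*(-1/15090) = -736/22635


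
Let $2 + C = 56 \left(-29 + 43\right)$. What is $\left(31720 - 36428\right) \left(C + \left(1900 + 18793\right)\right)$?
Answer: $-101104300$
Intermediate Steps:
$C = 782$ ($C = -2 + 56 \left(-29 + 43\right) = -2 + 56 \cdot 14 = -2 + 784 = 782$)
$\left(31720 - 36428\right) \left(C + \left(1900 + 18793\right)\right) = \left(31720 - 36428\right) \left(782 + \left(1900 + 18793\right)\right) = - 4708 \left(782 + 20693\right) = \left(-4708\right) 21475 = -101104300$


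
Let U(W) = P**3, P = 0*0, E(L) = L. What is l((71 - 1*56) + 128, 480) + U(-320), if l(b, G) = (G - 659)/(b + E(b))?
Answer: -179/286 ≈ -0.62587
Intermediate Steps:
P = 0
l(b, G) = (-659 + G)/(2*b) (l(b, G) = (G - 659)/(b + b) = (-659 + G)/((2*b)) = (-659 + G)*(1/(2*b)) = (-659 + G)/(2*b))
U(W) = 0 (U(W) = 0**3 = 0)
l((71 - 1*56) + 128, 480) + U(-320) = (-659 + 480)/(2*((71 - 1*56) + 128)) + 0 = (1/2)*(-179)/((71 - 56) + 128) + 0 = (1/2)*(-179)/(15 + 128) + 0 = (1/2)*(-179)/143 + 0 = (1/2)*(1/143)*(-179) + 0 = -179/286 + 0 = -179/286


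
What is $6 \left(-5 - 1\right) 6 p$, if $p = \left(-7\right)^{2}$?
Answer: $-10584$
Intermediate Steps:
$p = 49$
$6 \left(-5 - 1\right) 6 p = 6 \left(-5 - 1\right) 6 \cdot 49 = 6 \left(-6\right) 6 \cdot 49 = \left(-36\right) 6 \cdot 49 = \left(-216\right) 49 = -10584$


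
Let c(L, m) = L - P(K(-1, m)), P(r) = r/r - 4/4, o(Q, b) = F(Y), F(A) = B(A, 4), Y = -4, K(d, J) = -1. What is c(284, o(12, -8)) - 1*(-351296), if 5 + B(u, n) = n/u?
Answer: 351580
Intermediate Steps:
B(u, n) = -5 + n/u
F(A) = -5 + 4/A
o(Q, b) = -6 (o(Q, b) = -5 + 4/(-4) = -5 + 4*(-1/4) = -5 - 1 = -6)
P(r) = 0 (P(r) = 1 - 4*1/4 = 1 - 1 = 0)
c(L, m) = L (c(L, m) = L - 1*0 = L + 0 = L)
c(284, o(12, -8)) - 1*(-351296) = 284 - 1*(-351296) = 284 + 351296 = 351580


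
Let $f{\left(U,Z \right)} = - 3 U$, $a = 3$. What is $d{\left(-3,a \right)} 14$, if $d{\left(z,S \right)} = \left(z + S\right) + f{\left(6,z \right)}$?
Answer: $-252$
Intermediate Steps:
$d{\left(z,S \right)} = -18 + S + z$ ($d{\left(z,S \right)} = \left(z + S\right) - 18 = \left(S + z\right) - 18 = -18 + S + z$)
$d{\left(-3,a \right)} 14 = \left(-18 + 3 - 3\right) 14 = \left(-18\right) 14 = -252$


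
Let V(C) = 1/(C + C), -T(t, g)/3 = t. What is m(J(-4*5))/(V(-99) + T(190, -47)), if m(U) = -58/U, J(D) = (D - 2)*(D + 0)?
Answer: 261/1128610 ≈ 0.00023126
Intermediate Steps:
T(t, g) = -3*t
V(C) = 1/(2*C)
J(D) = D*(-2 + D) (J(D) = (-2 + D)*D = D*(-2 + D))
m(J(-4*5))/(V(-99) + T(190, -47)) = (-58*(-1/(20*(-2 - 4*5))))/((½)/(-99) - 3*190) = (-58*(-1/(20*(-2 - 20))))/((½)*(-1/99) - 570) = (-58/((-20*(-22))))/(-1/198 - 570) = (-58/440)/(-112861/198) = -58*1/440*(-198/112861) = -29/220*(-198/112861) = 261/1128610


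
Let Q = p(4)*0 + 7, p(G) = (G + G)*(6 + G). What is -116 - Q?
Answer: -123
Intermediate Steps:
p(G) = 2*G*(6 + G) (p(G) = (2*G)*(6 + G) = 2*G*(6 + G))
Q = 7 (Q = (2*4*(6 + 4))*0 + 7 = (2*4*10)*0 + 7 = 80*0 + 7 = 0 + 7 = 7)
-116 - Q = -116 - 1*7 = -116 - 7 = -123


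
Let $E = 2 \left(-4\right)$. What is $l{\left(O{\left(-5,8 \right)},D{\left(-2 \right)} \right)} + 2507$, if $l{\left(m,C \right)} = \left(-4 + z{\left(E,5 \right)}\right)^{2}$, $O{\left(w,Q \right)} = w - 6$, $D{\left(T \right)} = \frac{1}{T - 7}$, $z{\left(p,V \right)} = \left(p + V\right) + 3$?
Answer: $2523$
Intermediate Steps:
$E = -8$
$z{\left(p,V \right)} = 3 + V + p$ ($z{\left(p,V \right)} = \left(V + p\right) + 3 = 3 + V + p$)
$D{\left(T \right)} = \frac{1}{-7 + T}$
$O{\left(w,Q \right)} = -6 + w$ ($O{\left(w,Q \right)} = w - 6 = -6 + w$)
$l{\left(m,C \right)} = 16$ ($l{\left(m,C \right)} = \left(-4 + \left(3 + 5 - 8\right)\right)^{2} = \left(-4 + 0\right)^{2} = \left(-4\right)^{2} = 16$)
$l{\left(O{\left(-5,8 \right)},D{\left(-2 \right)} \right)} + 2507 = 16 + 2507 = 2523$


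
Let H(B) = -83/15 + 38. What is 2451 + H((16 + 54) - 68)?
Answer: 37252/15 ≈ 2483.5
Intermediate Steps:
H(B) = 487/15 (H(B) = -83*1/15 + 38 = -83/15 + 38 = 487/15)
2451 + H((16 + 54) - 68) = 2451 + 487/15 = 37252/15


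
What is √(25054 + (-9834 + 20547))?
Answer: √35767 ≈ 189.12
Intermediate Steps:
√(25054 + (-9834 + 20547)) = √(25054 + 10713) = √35767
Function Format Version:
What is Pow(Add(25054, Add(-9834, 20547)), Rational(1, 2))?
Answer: Pow(35767, Rational(1, 2)) ≈ 189.12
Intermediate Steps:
Pow(Add(25054, Add(-9834, 20547)), Rational(1, 2)) = Pow(Add(25054, 10713), Rational(1, 2)) = Pow(35767, Rational(1, 2))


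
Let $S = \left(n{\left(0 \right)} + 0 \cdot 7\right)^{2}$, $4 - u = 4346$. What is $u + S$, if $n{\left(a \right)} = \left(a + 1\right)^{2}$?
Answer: $-4341$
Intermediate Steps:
$u = -4342$ ($u = 4 - 4346 = -4342$)
$n{\left(a \right)} = \left(1 + a\right)^{2}$
$S = 1$ ($S = \left(\left(1 + 0\right)^{2} + 0 \cdot 7\right)^{2} = \left(1^{2} + 0\right)^{2} = \left(1 + 0\right)^{2} = 1^{2} = 1$)
$u + S = -4342 + 1 = -4341$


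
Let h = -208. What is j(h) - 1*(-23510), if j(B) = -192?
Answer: 23318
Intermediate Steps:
j(h) - 1*(-23510) = -192 - 1*(-23510) = -192 + 23510 = 23318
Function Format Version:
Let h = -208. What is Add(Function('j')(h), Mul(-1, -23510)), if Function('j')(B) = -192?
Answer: 23318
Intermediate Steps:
Add(Function('j')(h), Mul(-1, -23510)) = Add(-192, Mul(-1, -23510)) = Add(-192, 23510) = 23318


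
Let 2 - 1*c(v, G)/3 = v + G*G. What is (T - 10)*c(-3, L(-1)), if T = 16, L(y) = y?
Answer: 72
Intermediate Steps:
c(v, G) = 6 - 3*v - 3*G² (c(v, G) = 6 - 3*(v + G*G) = 6 - 3*(v + G²) = 6 + (-3*v - 3*G²) = 6 - 3*v - 3*G²)
(T - 10)*c(-3, L(-1)) = (16 - 10)*(6 - 3*(-3) - 3*(-1)²) = 6*(6 + 9 - 3*1) = 6*(6 + 9 - 3) = 6*12 = 72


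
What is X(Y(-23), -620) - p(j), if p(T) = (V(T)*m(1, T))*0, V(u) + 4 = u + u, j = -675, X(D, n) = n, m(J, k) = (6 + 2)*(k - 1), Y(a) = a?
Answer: -620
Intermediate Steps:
m(J, k) = -8 + 8*k (m(J, k) = 8*(-1 + k) = -8 + 8*k)
V(u) = -4 + 2*u (V(u) = -4 + (u + u) = -4 + 2*u)
p(T) = 0 (p(T) = ((-4 + 2*T)*(-8 + 8*T))*0 = ((-8 + 8*T)*(-4 + 2*T))*0 = 0)
X(Y(-23), -620) - p(j) = -620 - 1*0 = -620 + 0 = -620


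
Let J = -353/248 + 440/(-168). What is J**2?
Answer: 443228809/27123264 ≈ 16.341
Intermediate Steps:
J = -21053/5208 (J = -353*1/248 + 440*(-1/168) = -353/248 - 55/21 = -21053/5208 ≈ -4.0424)
J**2 = (-21053/5208)**2 = 443228809/27123264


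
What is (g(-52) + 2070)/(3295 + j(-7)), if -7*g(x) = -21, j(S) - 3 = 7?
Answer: 2073/3305 ≈ 0.62723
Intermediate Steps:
j(S) = 10 (j(S) = 3 + 7 = 10)
g(x) = 3 (g(x) = -1/7*(-21) = 3)
(g(-52) + 2070)/(3295 + j(-7)) = (3 + 2070)/(3295 + 10) = 2073/3305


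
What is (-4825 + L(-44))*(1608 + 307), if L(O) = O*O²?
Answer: -172367235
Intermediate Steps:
L(O) = O³
(-4825 + L(-44))*(1608 + 307) = (-4825 + (-44)³)*(1608 + 307) = (-4825 - 85184)*1915 = -90009*1915 = -172367235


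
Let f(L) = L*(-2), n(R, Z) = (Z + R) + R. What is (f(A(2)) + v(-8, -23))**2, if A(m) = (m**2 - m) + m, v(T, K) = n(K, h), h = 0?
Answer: 2916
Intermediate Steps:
n(R, Z) = Z + 2*R (n(R, Z) = (R + Z) + R = Z + 2*R)
v(T, K) = 2*K (v(T, K) = 0 + 2*K = 2*K)
A(m) = m**2
f(L) = -2*L
(f(A(2)) + v(-8, -23))**2 = (-2*2**2 + 2*(-23))**2 = (-2*4 - 46)**2 = (-8 - 46)**2 = (-54)**2 = 2916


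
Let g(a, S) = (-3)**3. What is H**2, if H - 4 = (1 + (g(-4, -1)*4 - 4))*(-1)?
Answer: 13225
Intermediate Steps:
g(a, S) = -27
H = 115 (H = 4 + (1 + (-27*4 - 4))*(-1) = 4 + (1 + (-108 - 4))*(-1) = 4 + (1 - 112)*(-1) = 4 - 111*(-1) = 4 + 111 = 115)
H**2 = 115**2 = 13225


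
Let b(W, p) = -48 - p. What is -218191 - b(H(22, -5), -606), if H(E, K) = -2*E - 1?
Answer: -218749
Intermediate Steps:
H(E, K) = -1 - 2*E
-218191 - b(H(22, -5), -606) = -218191 - (-48 - 1*(-606)) = -218191 - (-48 + 606) = -218191 - 1*558 = -218191 - 558 = -218749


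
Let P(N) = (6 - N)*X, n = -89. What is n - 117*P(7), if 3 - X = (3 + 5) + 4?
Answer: -1142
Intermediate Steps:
X = -9 (X = 3 - ((3 + 5) + 4) = 3 - (8 + 4) = 3 - 1*12 = 3 - 12 = -9)
P(N) = -54 + 9*N (P(N) = (6 - N)*(-9) = -54 + 9*N)
n - 117*P(7) = -89 - 117*(-54 + 9*7) = -89 - 117*(-54 + 63) = -89 - 117*9 = -89 - 1053 = -1142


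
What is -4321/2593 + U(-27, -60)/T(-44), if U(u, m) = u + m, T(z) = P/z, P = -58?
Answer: -175459/2593 ≈ -67.666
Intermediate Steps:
T(z) = -58/z
U(u, m) = m + u
-4321/2593 + U(-27, -60)/T(-44) = -4321/2593 + (-60 - 27)/((-58/(-44))) = -4321*1/2593 - 87/((-58*(-1/44))) = -4321/2593 - 87/29/22 = -4321/2593 - 87*22/29 = -4321/2593 - 66 = -175459/2593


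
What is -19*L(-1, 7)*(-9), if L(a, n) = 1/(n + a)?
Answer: 57/2 ≈ 28.500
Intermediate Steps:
L(a, n) = 1/(a + n)
-19*L(-1, 7)*(-9) = -19/(-1 + 7)*(-9) = -19/6*(-9) = 57/2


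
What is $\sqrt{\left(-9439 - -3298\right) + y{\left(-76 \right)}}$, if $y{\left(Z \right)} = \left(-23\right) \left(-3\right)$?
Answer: $2 i \sqrt{1518} \approx 77.923 i$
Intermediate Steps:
$y{\left(Z \right)} = 69$
$\sqrt{\left(-9439 - -3298\right) + y{\left(-76 \right)}} = \sqrt{\left(-9439 - -3298\right) + 69} = \sqrt{\left(-9439 + 3298\right) + 69} = \sqrt{-6141 + 69} = \sqrt{-6072} = 2 i \sqrt{1518}$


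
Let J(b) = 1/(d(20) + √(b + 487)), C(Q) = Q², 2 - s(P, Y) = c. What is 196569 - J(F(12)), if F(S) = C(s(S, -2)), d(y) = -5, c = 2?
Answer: 90814873/462 - √487/462 ≈ 1.9657e+5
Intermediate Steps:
s(P, Y) = 0 (s(P, Y) = 2 - 1*2 = 2 - 2 = 0)
F(S) = 0 (F(S) = 0² = 0)
J(b) = 1/(-5 + √(487 + b)) (J(b) = 1/(-5 + √(b + 487)) = 1/(-5 + √(487 + b)))
196569 - J(F(12)) = 196569 - 1/(-5 + √(487 + 0)) = 196569 - 1/(-5 + √487)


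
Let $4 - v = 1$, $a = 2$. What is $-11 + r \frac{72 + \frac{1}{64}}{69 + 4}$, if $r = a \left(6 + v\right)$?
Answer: $\frac{15785}{2336} \approx 6.7573$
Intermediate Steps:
$v = 3$ ($v = 4 - 1 = 3$)
$r = 18$ ($r = 2 \left(6 + 3\right) = 2 \cdot 9 = 18$)
$-11 + r \frac{72 + \frac{1}{64}}{69 + 4} = -11 + 18 \frac{72 + \frac{1}{64}}{69 + 4} = -11 + 18 \frac{72 + \frac{1}{64}}{73} = -11 + 18 \cdot \frac{4609}{64} \cdot \frac{1}{73} = -11 + 18 \cdot \frac{4609}{4672} = -11 + \frac{41481}{2336} = \frac{15785}{2336}$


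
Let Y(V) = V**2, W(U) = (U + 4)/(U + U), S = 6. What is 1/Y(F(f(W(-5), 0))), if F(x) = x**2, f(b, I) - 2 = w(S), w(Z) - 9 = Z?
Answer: 1/83521 ≈ 1.1973e-5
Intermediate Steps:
w(Z) = 9 + Z
W(U) = (4 + U)/(2*U) (W(U) = (4 + U)/((2*U)) = (4 + U)*(1/(2*U)) = (4 + U)/(2*U))
f(b, I) = 17 (f(b, I) = 2 + (9 + 6) = 2 + 15 = 17)
1/Y(F(f(W(-5), 0))) = 1/((17**2)**2) = 1/(289**2) = 1/83521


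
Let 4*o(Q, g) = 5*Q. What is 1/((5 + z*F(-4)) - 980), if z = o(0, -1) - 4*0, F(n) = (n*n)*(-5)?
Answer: -1/975 ≈ -0.0010256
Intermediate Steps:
F(n) = -5*n² (F(n) = n²*(-5) = -5*n²)
o(Q, g) = 5*Q/4 (o(Q, g) = (5*Q)/4 = 5*Q/4)
z = 0 (z = (5/4)*0 - 4*0 = 0 + 0 = 0)
1/((5 + z*F(-4)) - 980) = 1/((5 + 0*(-5*(-4)²)) - 980) = 1/((5 + 0*(-5*16)) - 980) = 1/((5 + 0*(-80)) - 980) = 1/((5 + 0) - 980) = 1/(5 - 980) = 1/(-975) = -1/975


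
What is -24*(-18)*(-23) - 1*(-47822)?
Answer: 37886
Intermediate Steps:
-24*(-18)*(-23) - 1*(-47822) = 432*(-23) + 47822 = -9936 + 47822 = 37886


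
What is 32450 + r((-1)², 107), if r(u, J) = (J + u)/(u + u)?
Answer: 32504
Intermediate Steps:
r(u, J) = (J + u)/(2*u) (r(u, J) = (J + u)/((2*u)) = (J + u)*(1/(2*u)) = (J + u)/(2*u))
32450 + r((-1)², 107) = 32450 + (107 + (-1)²)/(2*((-1)²)) = 32450 + (½)*(107 + 1)/1 = 32450 + (½)*1*108 = 32450 + 54 = 32504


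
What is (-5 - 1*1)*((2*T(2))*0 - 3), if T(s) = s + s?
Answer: 18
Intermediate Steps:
T(s) = 2*s
(-5 - 1*1)*((2*T(2))*0 - 3) = (-5 - 1*1)*((2*(2*2))*0 - 3) = (-5 - 1)*((2*4)*0 - 3) = -6*(8*0 - 3) = -6*(0 - 3) = -6*(-3) = 18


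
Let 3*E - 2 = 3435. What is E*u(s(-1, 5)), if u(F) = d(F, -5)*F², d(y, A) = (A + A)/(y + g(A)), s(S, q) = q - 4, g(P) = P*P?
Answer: -17185/39 ≈ -440.64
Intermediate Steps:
E = 3437/3 (E = ⅔ + (⅓)*3435 = ⅔ + 1145 = 3437/3 ≈ 1145.7)
g(P) = P²
s(S, q) = -4 + q
d(y, A) = 2*A/(y + A²) (d(y, A) = (A + A)/(y + A²) = (2*A)/(y + A²) = 2*A/(y + A²))
u(F) = -10*F²/(25 + F) (u(F) = (2*(-5)/(F + (-5)²))*F² = (2*(-5)/(F + 25))*F² = (2*(-5)/(25 + F))*F² = (-10/(25 + F))*F² = -10*F²/(25 + F))
E*u(s(-1, 5)) = 3437*(-10*(-4 + 5)²/(25 + (-4 + 5)))/3 = 3437*(-10*1²/(25 + 1))/3 = 3437*(-10*1/26)/3 = 3437*(-10*1*1/26)/3 = (3437/3)*(-5/13) = -17185/39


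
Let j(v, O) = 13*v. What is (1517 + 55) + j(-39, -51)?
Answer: 1065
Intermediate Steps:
(1517 + 55) + j(-39, -51) = (1517 + 55) + 13*(-39) = 1572 - 507 = 1065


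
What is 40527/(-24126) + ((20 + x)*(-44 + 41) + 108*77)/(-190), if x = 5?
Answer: -17210208/381995 ≈ -45.053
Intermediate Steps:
40527/(-24126) + ((20 + x)*(-44 + 41) + 108*77)/(-190) = 40527/(-24126) + ((20 + 5)*(-44 + 41) + 108*77)/(-190) = 40527*(-1/24126) + (25*(-3) + 8316)*(-1/190) = -13509/8042 + (-75 + 8316)*(-1/190) = -13509/8042 + 8241*(-1/190) = -13509/8042 - 8241/190 = -17210208/381995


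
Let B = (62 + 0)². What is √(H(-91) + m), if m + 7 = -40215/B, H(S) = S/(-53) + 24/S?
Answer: I*√1431426045959/299026 ≈ 4.0011*I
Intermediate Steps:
H(S) = 24/S - S/53 (H(S) = S*(-1/53) + 24/S = -S/53 + 24/S = 24/S - S/53)
B = 3844 (B = 62² = 3844)
m = -67123/3844 (m = -7 - 40215/3844 = -67123/3844 ≈ -17.462)
√(H(-91) + m) = √((24/(-91) - 1/53*(-91)) - 67123/3844) = √((24*(-1/91) + 91/53) - 67123/3844) = √((-24/91 + 91/53) - 67123/3844) = √(7009/4823 - 67123/3844) = √(-296791633/18539612) = I*√1431426045959/299026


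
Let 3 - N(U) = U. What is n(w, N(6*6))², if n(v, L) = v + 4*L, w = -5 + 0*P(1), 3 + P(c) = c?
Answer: 18769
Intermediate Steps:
P(c) = -3 + c
N(U) = 3 - U
w = -5 (w = -5 + 0*(-3 + 1) = -5 + 0*(-2) = -5 + 0 = -5)
n(w, N(6*6))² = (-5 + 4*(3 - 6*6))² = (-5 + 4*(3 - 1*36))² = (-5 + 4*(3 - 36))² = (-5 + 4*(-33))² = (-5 - 132)² = (-137)² = 18769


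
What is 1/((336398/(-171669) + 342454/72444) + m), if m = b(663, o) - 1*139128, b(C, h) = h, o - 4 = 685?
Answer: -2072731506/286941140505965 ≈ -7.2235e-6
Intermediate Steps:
o = 689 (o = 4 + 685 = 689)
m = -138439 (m = 689 - 1*139128 = 689 - 139128 = -138439)
1/((336398/(-171669) + 342454/72444) + m) = 1/((336398/(-171669) + 342454/72444) - 138439) = 1/((336398*(-1/171669) + 342454*(1/72444)) - 138439) = 1/((-336398/171669 + 171227/36222) - 138439) = 1/(5736453169/2072731506 - 138439) = 1/(-286941140505965/2072731506) = -2072731506/286941140505965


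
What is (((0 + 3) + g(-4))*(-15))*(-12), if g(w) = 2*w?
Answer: -900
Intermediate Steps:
(((0 + 3) + g(-4))*(-15))*(-12) = (((0 + 3) + 2*(-4))*(-15))*(-12) = ((3 - 8)*(-15))*(-12) = -5*(-15)*(-12) = 75*(-12) = -900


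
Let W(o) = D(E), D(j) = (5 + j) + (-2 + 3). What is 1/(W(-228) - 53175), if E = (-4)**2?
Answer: -1/53153 ≈ -1.8814e-5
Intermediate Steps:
E = 16
D(j) = 6 + j (D(j) = (5 + j) + 1 = 6 + j)
W(o) = 22 (W(o) = 6 + 16 = 22)
1/(W(-228) - 53175) = 1/(22 - 53175) = 1/(-53153) = -1/53153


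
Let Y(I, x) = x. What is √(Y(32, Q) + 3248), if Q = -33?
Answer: √3215 ≈ 56.701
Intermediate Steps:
√(Y(32, Q) + 3248) = √(-33 + 3248) = √3215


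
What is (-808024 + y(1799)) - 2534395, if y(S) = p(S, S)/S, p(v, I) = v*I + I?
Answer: -3340619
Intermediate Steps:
p(v, I) = I + I*v (p(v, I) = I*v + I = I + I*v)
y(S) = 1 + S (y(S) = (S*(1 + S))/S = 1 + S)
(-808024 + y(1799)) - 2534395 = (-808024 + (1 + 1799)) - 2534395 = (-808024 + 1800) - 2534395 = -806224 - 2534395 = -3340619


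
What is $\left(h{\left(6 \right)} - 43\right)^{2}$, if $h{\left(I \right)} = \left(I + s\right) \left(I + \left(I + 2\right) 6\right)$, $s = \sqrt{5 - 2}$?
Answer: $87709 + 30348 \sqrt{3} \approx 1.4027 \cdot 10^{5}$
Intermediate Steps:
$s = \sqrt{3} \approx 1.732$
$h{\left(I \right)} = \left(12 + 7 I\right) \left(I + \sqrt{3}\right)$ ($h{\left(I \right)} = \left(I + \sqrt{3}\right) \left(I + \left(I + 2\right) 6\right) = \left(I + \sqrt{3}\right) \left(I + \left(2 + I\right) 6\right) = \left(I + \sqrt{3}\right) \left(I + \left(12 + 6 I\right)\right) = \left(I + \sqrt{3}\right) \left(12 + 7 I\right) = \left(12 + 7 I\right) \left(I + \sqrt{3}\right)$)
$\left(h{\left(6 \right)} - 43\right)^{2} = \left(\left(7 \cdot 6^{2} + 12 \cdot 6 + 12 \sqrt{3} + 7 \cdot 6 \sqrt{3}\right) - 43\right)^{2} = \left(\left(7 \cdot 36 + 72 + 12 \sqrt{3} + 42 \sqrt{3}\right) - 43\right)^{2} = \left(\left(252 + 72 + 12 \sqrt{3} + 42 \sqrt{3}\right) - 43\right)^{2} = \left(\left(324 + 54 \sqrt{3}\right) - 43\right)^{2} = \left(281 + 54 \sqrt{3}\right)^{2}$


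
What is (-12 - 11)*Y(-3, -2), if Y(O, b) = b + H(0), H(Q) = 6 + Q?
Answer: -92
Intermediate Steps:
Y(O, b) = 6 + b (Y(O, b) = b + (6 + 0) = b + 6 = 6 + b)
(-12 - 11)*Y(-3, -2) = (-12 - 11)*(6 - 2) = -23*4 = -92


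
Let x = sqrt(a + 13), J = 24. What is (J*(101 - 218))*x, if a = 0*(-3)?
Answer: -2808*sqrt(13) ≈ -10124.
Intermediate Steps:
a = 0
x = sqrt(13) (x = sqrt(0 + 13) = sqrt(13) ≈ 3.6056)
(J*(101 - 218))*x = (24*(101 - 218))*sqrt(13) = (24*(-117))*sqrt(13) = -2808*sqrt(13)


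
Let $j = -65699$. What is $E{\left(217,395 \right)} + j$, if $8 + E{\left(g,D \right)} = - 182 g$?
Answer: $-105201$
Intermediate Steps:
$E{\left(g,D \right)} = -8 - 182 g$
$E{\left(217,395 \right)} + j = \left(-8 - 39494\right) - 65699 = -39502 - 65699 = -105201$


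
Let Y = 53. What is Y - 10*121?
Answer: -1157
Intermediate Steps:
Y - 10*121 = 53 - 10*121 = 53 - 1210 = -1157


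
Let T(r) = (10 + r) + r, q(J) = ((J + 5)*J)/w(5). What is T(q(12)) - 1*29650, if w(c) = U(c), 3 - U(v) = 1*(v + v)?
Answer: -207888/7 ≈ -29698.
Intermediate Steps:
U(v) = 3 - 2*v (U(v) = 3 - (v + v) = 3 - 2*v)
w(c) = 3 - 2*c
q(J) = -J*(5 + J)/7 (q(J) = ((J + 5)*J)/(3 - 2*5) = ((5 + J)*J)/(3 - 10) = (J*(5 + J))/(-7) = (J*(5 + J))*(-⅐) = -J*(5 + J)/7)
T(r) = 10 + 2*r
T(q(12)) - 1*29650 = (10 + 2*(-⅐*12*(5 + 12))) - 1*29650 = (10 + 2*(-⅐*12*17)) - 29650 = (10 + 2*(-204/7)) - 29650 = (10 - 408/7) - 29650 = -338/7 - 29650 = -207888/7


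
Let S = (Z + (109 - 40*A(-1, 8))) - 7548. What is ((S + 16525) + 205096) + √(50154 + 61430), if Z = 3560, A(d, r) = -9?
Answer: 218102 + 4*√6974 ≈ 2.1844e+5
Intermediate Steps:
S = -3519 (S = (3560 + (109 - 40*(-9))) - 7548 = (3560 + (109 + 360)) - 7548 = (3560 + 469) - 7548 = 4029 - 7548 = -3519)
((S + 16525) + 205096) + √(50154 + 61430) = ((-3519 + 16525) + 205096) + √(50154 + 61430) = (13006 + 205096) + √111584 = 218102 + 4*√6974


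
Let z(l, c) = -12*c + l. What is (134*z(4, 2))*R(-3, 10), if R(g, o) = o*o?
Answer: -268000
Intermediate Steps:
z(l, c) = l - 12*c
R(g, o) = o²
(134*z(4, 2))*R(-3, 10) = (134*(4 - 12*2))*10² = (134*(4 - 24))*100 = (134*(-20))*100 = -2680*100 = -268000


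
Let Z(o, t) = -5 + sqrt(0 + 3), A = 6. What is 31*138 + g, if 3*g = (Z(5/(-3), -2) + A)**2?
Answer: 12838/3 + 2*sqrt(3)/3 ≈ 4280.5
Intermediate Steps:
Z(o, t) = -5 + sqrt(3)
g = (1 + sqrt(3))**2/3 (g = ((-5 + sqrt(3)) + 6)**2/3 = (1 + sqrt(3))**2/3 ≈ 2.4880)
31*138 + g = 31*138 + (4/3 + 2*sqrt(3)/3) = 4278 + (4/3 + 2*sqrt(3)/3) = 12838/3 + 2*sqrt(3)/3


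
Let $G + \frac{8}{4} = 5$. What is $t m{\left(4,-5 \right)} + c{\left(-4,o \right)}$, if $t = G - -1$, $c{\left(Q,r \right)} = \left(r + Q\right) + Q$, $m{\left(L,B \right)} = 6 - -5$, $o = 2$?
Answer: $38$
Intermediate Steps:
$G = 3$ ($G = -2 + 5 = 3$)
$m{\left(L,B \right)} = 11$ ($m{\left(L,B \right)} = 6 + 5 = 11$)
$c{\left(Q,r \right)} = r + 2 Q$ ($c{\left(Q,r \right)} = \left(Q + r\right) + Q = r + 2 Q$)
$t = 4$ ($t = 3 - -1 = 3 + 1 = 4$)
$t m{\left(4,-5 \right)} + c{\left(-4,o \right)} = 4 \cdot 11 + \left(2 + 2 \left(-4\right)\right) = 44 + \left(2 - 8\right) = 44 - 6 = 38$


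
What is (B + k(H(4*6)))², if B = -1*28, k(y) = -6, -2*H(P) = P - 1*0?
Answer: 1156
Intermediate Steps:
H(P) = -P/2 (H(P) = -(P - 1*0)/2 = -(P + 0)/2 = -P/2)
B = -28
(B + k(H(4*6)))² = (-28 - 6)² = (-34)² = 1156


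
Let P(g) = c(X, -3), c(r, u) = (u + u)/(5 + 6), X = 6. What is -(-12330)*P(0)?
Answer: -73980/11 ≈ -6725.5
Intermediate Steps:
c(r, u) = 2*u/11 (c(r, u) = (2*u)/11 = (2*u)*(1/11) = 2*u/11)
P(g) = -6/11 (P(g) = (2/11)*(-3) = -6/11)
-(-12330)*P(0) = -(-12330)*(-6)/11 = -274*270/11 = -73980/11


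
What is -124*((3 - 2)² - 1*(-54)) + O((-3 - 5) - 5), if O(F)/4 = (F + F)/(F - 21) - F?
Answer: -115004/17 ≈ -6764.9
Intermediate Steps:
O(F) = -4*F + 8*F/(-21 + F) (O(F) = 4*((F + F)/(F - 21) - F) = 4*((2*F)/(-21 + F) - F) = 4*(2*F/(-21 + F) - F) = 4*(-F + 2*F/(-21 + F)) = -4*F + 8*F/(-21 + F))
-124*((3 - 2)² - 1*(-54)) + O((-3 - 5) - 5) = -124*((3 - 2)² - 1*(-54)) + 4*((-3 - 5) - 5)*(23 - ((-3 - 5) - 5))/(-21 + ((-3 - 5) - 5)) = -124*(1² + 54) + 4*(-8 - 5)*(23 - (-8 - 5))/(-21 + (-8 - 5)) = -124*(1 + 54) + 4*(-13)*(23 - 1*(-13))/(-21 - 13) = -124*55 + 4*(-13)*(23 + 13)/(-34) = -6820 + 4*(-13)*(-1/34)*36 = -6820 + 936/17 = -115004/17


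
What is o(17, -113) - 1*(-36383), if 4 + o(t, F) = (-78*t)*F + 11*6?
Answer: 186283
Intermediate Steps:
o(t, F) = 62 - 78*F*t (o(t, F) = -4 + ((-78*t)*F + 11*6) = -4 + (-78*F*t + 66) = -4 + (66 - 78*F*t) = 62 - 78*F*t)
o(17, -113) - 1*(-36383) = (62 - 78*(-113)*17) - 1*(-36383) = (62 + 149838) + 36383 = 149900 + 36383 = 186283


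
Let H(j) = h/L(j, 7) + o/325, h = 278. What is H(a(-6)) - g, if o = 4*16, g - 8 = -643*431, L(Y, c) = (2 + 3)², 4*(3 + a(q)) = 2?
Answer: 90069303/325 ≈ 2.7714e+5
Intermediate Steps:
a(q) = -5/2 (a(q) = -3 + (¼)*2 = -3 + ½ = -5/2)
L(Y, c) = 25 (L(Y, c) = 5² = 25)
g = -277125 (g = 8 - 643*431 = 8 - 277133 = -277125)
o = 64
H(j) = 3678/325 (H(j) = 278/25 + 64/325 = 3678/325)
H(a(-6)) - g = 3678/325 - 1*(-277125) = 3678/325 + 277125 = 90069303/325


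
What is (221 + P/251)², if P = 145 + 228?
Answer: 3118552336/63001 ≈ 49500.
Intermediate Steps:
P = 373
(221 + P/251)² = (221 + 373/251)² = (55844/251)² = 3118552336/63001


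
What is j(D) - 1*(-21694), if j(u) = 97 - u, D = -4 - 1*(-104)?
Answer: 21691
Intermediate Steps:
D = 100 (D = -4 + 104 = 100)
j(D) - 1*(-21694) = (97 - 1*100) - 1*(-21694) = (97 - 100) + 21694 = -3 + 21694 = 21691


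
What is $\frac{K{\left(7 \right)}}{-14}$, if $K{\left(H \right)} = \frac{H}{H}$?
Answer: $- \frac{1}{14} \approx -0.071429$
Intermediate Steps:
$K{\left(H \right)} = 1$
$\frac{K{\left(7 \right)}}{-14} = 1 \frac{1}{-14} = 1 \left(- \frac{1}{14}\right) = - \frac{1}{14}$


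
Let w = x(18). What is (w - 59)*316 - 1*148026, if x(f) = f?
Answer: -160982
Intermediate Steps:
w = 18
(w - 59)*316 - 1*148026 = (18 - 59)*316 - 1*148026 = -41*316 - 148026 = -12956 - 148026 = -160982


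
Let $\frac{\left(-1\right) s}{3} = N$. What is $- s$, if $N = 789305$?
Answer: $2367915$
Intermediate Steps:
$s = -2367915$ ($s = \left(-3\right) 789305 = -2367915$)
$- s = \left(-1\right) \left(-2367915\right) = 2367915$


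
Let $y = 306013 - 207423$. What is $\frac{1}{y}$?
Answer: $\frac{1}{98590} \approx 1.0143 \cdot 10^{-5}$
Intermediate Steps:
$y = 98590$ ($y = 306013 - 207423 = 98590$)
$\frac{1}{y} = \frac{1}{98590}$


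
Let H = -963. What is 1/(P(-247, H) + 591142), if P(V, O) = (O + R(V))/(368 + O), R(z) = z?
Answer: 119/70346140 ≈ 1.6916e-6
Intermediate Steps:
P(V, O) = (O + V)/(368 + O)
1/(P(-247, H) + 591142) = 1/((-963 - 247)/(368 - 963) + 591142) = 1/(-1210/(-595) + 591142) = 1/(-1/595*(-1210) + 591142) = 1/(242/119 + 591142) = 1/(70346140/119) = 119/70346140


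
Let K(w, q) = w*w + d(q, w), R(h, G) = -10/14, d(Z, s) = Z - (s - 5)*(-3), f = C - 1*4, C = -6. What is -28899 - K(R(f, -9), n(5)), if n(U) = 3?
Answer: -1415383/49 ≈ -28885.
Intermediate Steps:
f = -10 (f = -6 - 1*4 = -6 - 4 = -10)
d(Z, s) = -15 + Z + 3*s (d(Z, s) = Z - (-5 + s)*(-3) = Z - (15 - 3*s) = Z + (-15 + 3*s) = -15 + Z + 3*s)
R(h, G) = -5/7 (R(h, G) = -10*1/14 = -5/7)
K(w, q) = -15 + q + w² + 3*w (K(w, q) = w*w + (-15 + q + 3*w) = w² + (-15 + q + 3*w) = -15 + q + w² + 3*w)
-28899 - K(R(f, -9), n(5)) = -28899 - (-15 + 3 + (-5/7)² + 3*(-5/7)) = -28899 - (-15 + 3 + 25/49 - 15/7) = -28899 - 1*(-668/49) = -28899 + 668/49 = -1415383/49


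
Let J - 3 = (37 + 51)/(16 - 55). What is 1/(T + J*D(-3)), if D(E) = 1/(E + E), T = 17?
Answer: 234/3949 ≈ 0.059255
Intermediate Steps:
J = 29/39 (J = 3 + (37 + 51)/(16 - 55) = 3 + 88/(-39) = 3 + 88*(-1/39) = 3 - 88/39 = 29/39 ≈ 0.74359)
D(E) = 1/(2*E)
1/(T + J*D(-3)) = 1/(17 + 29*((½)/(-3))/39) = 1/(17 + 29*((½)*(-⅓))/39) = 1/(17 + (29/39)*(-⅙)) = 1/(17 - 29/234) = 1/(3949/234) = 234/3949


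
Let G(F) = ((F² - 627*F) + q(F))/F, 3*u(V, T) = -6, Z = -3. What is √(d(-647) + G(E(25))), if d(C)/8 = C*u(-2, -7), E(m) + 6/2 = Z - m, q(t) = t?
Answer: √9695 ≈ 98.463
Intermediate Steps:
u(V, T) = -2 (u(V, T) = (⅓)*(-6) = -2)
E(m) = -6 - m (E(m) = -3 + (-3 - m) = -6 - m)
d(C) = -16*C (d(C) = 8*(C*(-2)) = 8*(-2*C) = -16*C)
G(F) = (F² - 626*F)/F (G(F) = ((F² - 627*F) + F)/F = (F² - 626*F)/F)
√(d(-647) + G(E(25))) = √(-16*(-647) + (-626 + (-6 - 1*25))) = √(10352 + (-626 + (-6 - 25))) = √(10352 + (-626 - 31)) = √(10352 - 657) = √9695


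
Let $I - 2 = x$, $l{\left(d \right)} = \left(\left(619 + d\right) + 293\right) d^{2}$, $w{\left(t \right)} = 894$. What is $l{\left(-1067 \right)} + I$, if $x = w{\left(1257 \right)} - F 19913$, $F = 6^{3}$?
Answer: $-180766107$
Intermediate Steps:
$F = 216$
$x = -4300314$ ($x = 894 - 216 \cdot 19913 = 894 - 4301208 = -4300314$)
$l{\left(d \right)} = d^{2} \left(912 + d\right)$ ($l{\left(d \right)} = \left(912 + d\right) d^{2} = d^{2} \left(912 + d\right)$)
$I = -4300312$ ($I = 2 - 4300314 = -4300312$)
$l{\left(-1067 \right)} + I = \left(-1067\right)^{2} \left(912 - 1067\right) - 4300312 = 1138489 \left(-155\right) - 4300312 = -176465795 - 4300312 = -180766107$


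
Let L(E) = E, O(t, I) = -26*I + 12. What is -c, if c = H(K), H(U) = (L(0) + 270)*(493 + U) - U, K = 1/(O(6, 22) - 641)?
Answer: -159864841/1201 ≈ -1.3311e+5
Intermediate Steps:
O(t, I) = 12 - 26*I
K = -1/1201 (K = 1/((12 - 26*22) - 641) = 1/((12 - 572) - 641) = 1/(-560 - 641) = 1/(-1201) = -1/1201 ≈ -0.00083264)
H(U) = 133110 + 269*U (H(U) = (0 + 270)*(493 + U) - U = 270*(493 + U) - U = (133110 + 270*U) - U = 133110 + 269*U)
c = 159864841/1201 (c = 133110 + 269*(-1/1201) = 133110 - 269/1201 = 159864841/1201 ≈ 1.3311e+5)
-c = -1*159864841/1201 = -159864841/1201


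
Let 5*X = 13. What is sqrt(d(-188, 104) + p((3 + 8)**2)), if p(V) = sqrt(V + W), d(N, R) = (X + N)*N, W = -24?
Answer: sqrt(871380 + 25*sqrt(97))/5 ≈ 186.72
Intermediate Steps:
X = 13/5 (X = (1/5)*13 = 13/5 ≈ 2.6000)
d(N, R) = N*(13/5 + N) (d(N, R) = (13/5 + N)*N = N*(13/5 + N))
p(V) = sqrt(-24 + V) (p(V) = sqrt(V - 24) = sqrt(-24 + V))
sqrt(d(-188, 104) + p((3 + 8)**2)) = sqrt((1/5)*(-188)*(13 + 5*(-188)) + sqrt(-24 + (3 + 8)**2)) = sqrt((1/5)*(-188)*(13 - 940) + sqrt(-24 + 11**2)) = sqrt((1/5)*(-188)*(-927) + sqrt(-24 + 121)) = sqrt(174276/5 + sqrt(97))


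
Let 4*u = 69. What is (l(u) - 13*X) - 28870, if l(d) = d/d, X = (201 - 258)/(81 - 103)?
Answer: -635859/22 ≈ -28903.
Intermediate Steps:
u = 69/4 (u = (1/4)*69 = 69/4 ≈ 17.250)
X = 57/22 (X = -57/(-22) = -57*(-1/22) = 57/22 ≈ 2.5909)
l(d) = 1
(l(u) - 13*X) - 28870 = (1 - 13*57/22) - 28870 = (1 - 741/22) - 28870 = -719/22 - 28870 = -635859/22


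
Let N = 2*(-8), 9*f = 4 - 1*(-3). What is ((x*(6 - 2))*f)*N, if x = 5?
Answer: -2240/9 ≈ -248.89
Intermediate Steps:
f = 7/9 (f = (4 - 1*(-3))/9 = (4 + 3)/9 = (⅑)*7 = 7/9 ≈ 0.77778)
N = -16
((x*(6 - 2))*f)*N = ((5*(6 - 2))*(7/9))*(-16) = ((5*4)*(7/9))*(-16) = (20*(7/9))*(-16) = (140/9)*(-16) = -2240/9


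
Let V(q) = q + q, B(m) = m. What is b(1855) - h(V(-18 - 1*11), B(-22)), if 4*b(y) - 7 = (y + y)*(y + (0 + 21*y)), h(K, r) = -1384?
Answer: 151410643/4 ≈ 3.7853e+7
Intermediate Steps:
V(q) = 2*q
b(y) = 7/4 + 11*y**2 (b(y) = 7/4 + ((y + y)*(y + (0 + 21*y)))/4 = 7/4 + ((2*y)*(y + 21*y))/4 = 7/4 + ((2*y)*(22*y))/4 = 7/4 + (44*y**2)/4 = 7/4 + 11*y**2)
b(1855) - h(V(-18 - 1*11), B(-22)) = (7/4 + 11*1855**2) - 1*(-1384) = (7/4 + 11*3441025) + 1384 = (7/4 + 37851275) + 1384 = 151405107/4 + 1384 = 151410643/4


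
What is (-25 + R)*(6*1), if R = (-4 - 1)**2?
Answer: 0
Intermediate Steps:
R = 25 (R = (-5)**2 = 25)
(-25 + R)*(6*1) = (-25 + 25)*(6*1) = 0*6 = 0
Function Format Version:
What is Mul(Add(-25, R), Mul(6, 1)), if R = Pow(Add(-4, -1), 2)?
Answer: 0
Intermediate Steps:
R = 25 (R = Pow(-5, 2) = 25)
Mul(Add(-25, R), Mul(6, 1)) = Mul(Add(-25, 25), Mul(6, 1)) = Mul(0, 6) = 0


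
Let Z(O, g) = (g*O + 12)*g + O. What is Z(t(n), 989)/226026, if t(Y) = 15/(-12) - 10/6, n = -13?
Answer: -17045927/1356156 ≈ -12.569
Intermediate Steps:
t(Y) = -35/12 (t(Y) = 15*(-1/12) - 10*⅙ = -5/4 - 5/3 = -35/12)
Z(O, g) = O + g*(12 + O*g) (Z(O, g) = (O*g + 12)*g + O = (12 + O*g)*g + O = g*(12 + O*g) + O = O + g*(12 + O*g))
Z(t(n), 989)/226026 = (-35/12 + 12*989 - 35/12*989²)/226026 = (-35/12 + 11868 - 35/12*978121)*(1/226026) = (-35/12 + 11868 - 34234235/12)*(1/226026) = -17045927/6*1/226026 = -17045927/1356156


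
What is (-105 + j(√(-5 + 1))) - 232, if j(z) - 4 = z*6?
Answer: -333 + 12*I ≈ -333.0 + 12.0*I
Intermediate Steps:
j(z) = 4 + 6*z (j(z) = 4 + z*6 = 4 + 6*z)
(-105 + j(√(-5 + 1))) - 232 = (-105 + (4 + 6*√(-5 + 1))) - 232 = (-105 + (4 + 6*√(-4))) - 232 = (-105 + (4 + 6*(2*I))) - 232 = (-105 + (4 + 12*I)) - 232 = (-101 + 12*I) - 232 = -333 + 12*I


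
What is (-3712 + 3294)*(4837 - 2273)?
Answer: -1071752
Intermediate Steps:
(-3712 + 3294)*(4837 - 2273) = -418*2564 = -1071752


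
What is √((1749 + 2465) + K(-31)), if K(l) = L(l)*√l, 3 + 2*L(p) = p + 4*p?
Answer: √(4214 - 79*I*√31) ≈ 65.003 - 3.3833*I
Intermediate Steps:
L(p) = -3/2 + 5*p/2 (L(p) = -3/2 + (p + 4*p)/2 = -3/2 + (5*p)/2 = -3/2 + 5*p/2)
K(l) = √l*(-3/2 + 5*l/2) (K(l) = (-3/2 + 5*l/2)*√l = √l*(-3/2 + 5*l/2))
√((1749 + 2465) + K(-31)) = √((1749 + 2465) + √(-31)*(-3 + 5*(-31))/2) = √(4214 + (I*√31)*(-3 - 155)/2) = √(4214 + (½)*(I*√31)*(-158)) = √(4214 - 79*I*√31)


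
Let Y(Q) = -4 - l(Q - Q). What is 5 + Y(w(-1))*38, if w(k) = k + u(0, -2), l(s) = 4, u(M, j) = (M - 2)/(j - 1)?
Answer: -299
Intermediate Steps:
u(M, j) = (-2 + M)/(-1 + j)
w(k) = ⅔ + k (w(k) = k + (-2 + 0)/(-1 - 2) = k - 2/(-3) = k - ⅓*(-2) = k + ⅔ = ⅔ + k)
Y(Q) = -8 (Y(Q) = -4 - 1*4 = -4 - 4 = -8)
5 + Y(w(-1))*38 = 5 - 8*38 = 5 - 304 = -299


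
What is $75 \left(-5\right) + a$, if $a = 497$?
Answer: $122$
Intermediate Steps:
$75 \left(-5\right) + a = 75 \left(-5\right) + 497 = -375 + 497 = 122$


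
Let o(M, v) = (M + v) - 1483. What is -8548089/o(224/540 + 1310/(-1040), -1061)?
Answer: 120015169560/35729621 ≈ 3359.0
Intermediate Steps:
o(M, v) = -1483 + M + v
-8548089/o(224/540 + 1310/(-1040), -1061) = -8548089/(-1483 + (224/540 + 1310/(-1040)) - 1061) = -8548089/(-1483 + (224*(1/540) + 1310*(-1/1040)) - 1061) = -8548089/(-1483 + (56/135 - 131/104) - 1061) = -8548089/(-1483 - 11861/14040 - 1061) = -8548089/(-35729621/14040) = -8548089*(-14040/35729621) = 120015169560/35729621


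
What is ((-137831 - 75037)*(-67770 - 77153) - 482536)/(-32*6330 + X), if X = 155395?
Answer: -30848986628/47165 ≈ -6.5407e+5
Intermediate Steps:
((-137831 - 75037)*(-67770 - 77153) - 482536)/(-32*6330 + X) = ((-137831 - 75037)*(-67770 - 77153) - 482536)/(-32*6330 + 155395) = (-212868*(-144923) - 482536)/(-202560 + 155395) = (30849469164 - 482536)/(-47165) = 30848986628*(-1/47165) = -30848986628/47165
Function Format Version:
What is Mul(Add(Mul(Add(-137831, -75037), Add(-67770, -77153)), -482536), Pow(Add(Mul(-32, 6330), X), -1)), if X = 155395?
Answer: Rational(-30848986628, 47165) ≈ -6.5407e+5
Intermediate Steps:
Mul(Add(Mul(Add(-137831, -75037), Add(-67770, -77153)), -482536), Pow(Add(Mul(-32, 6330), X), -1)) = Mul(Add(Mul(Add(-137831, -75037), Add(-67770, -77153)), -482536), Pow(Add(Mul(-32, 6330), 155395), -1)) = Mul(Add(Mul(-212868, -144923), -482536), Pow(Add(-202560, 155395), -1)) = Mul(Add(30849469164, -482536), Pow(-47165, -1)) = Mul(30848986628, Rational(-1, 47165)) = Rational(-30848986628, 47165)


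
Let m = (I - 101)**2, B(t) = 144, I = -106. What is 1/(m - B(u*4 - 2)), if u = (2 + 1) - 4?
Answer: 1/42705 ≈ 2.3416e-5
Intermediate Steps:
u = -1 (u = 3 - 4 = -1)
m = 42849 (m = (-106 - 101)**2 = (-207)**2 = 42849)
1/(m - B(u*4 - 2)) = 1/(42849 - 1*144) = 1/(42849 - 144) = 1/42705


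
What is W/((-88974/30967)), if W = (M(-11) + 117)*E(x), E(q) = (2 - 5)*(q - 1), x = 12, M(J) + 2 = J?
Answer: 17713124/14829 ≈ 1194.5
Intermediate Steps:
M(J) = -2 + J
E(q) = 3 - 3*q (E(q) = -3*(-1 + q) = 3 - 3*q)
W = -3432 (W = ((-2 - 11) + 117)*(3 - 3*12) = (-13 + 117)*(3 - 36) = 104*(-33) = -3432)
W/((-88974/30967)) = -3432/((-88974/30967)) = -3432/((-88974*1/30967)) = -3432/(-88974/30967) = -3432*(-30967/88974) = 17713124/14829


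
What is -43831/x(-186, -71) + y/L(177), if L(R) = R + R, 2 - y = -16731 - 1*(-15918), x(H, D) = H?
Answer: 1305647/5487 ≈ 237.95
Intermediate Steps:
y = 815 (y = 2 - (-16731 - 1*(-15918)) = 2 - (-16731 + 15918) = 2 - 1*(-813) = 2 + 813 = 815)
L(R) = 2*R
-43831/x(-186, -71) + y/L(177) = -43831/(-186) + 815/((2*177)) = -43831*(-1/186) + 815/354 = 43831/186 + 815*(1/354) = 43831/186 + 815/354 = 1305647/5487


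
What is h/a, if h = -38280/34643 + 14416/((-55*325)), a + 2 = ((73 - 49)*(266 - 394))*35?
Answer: 591834244/33291156523625 ≈ 1.7778e-5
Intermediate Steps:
a = -107522 (a = -2 + ((73 - 49)*(266 - 394))*35 = -2 + (24*(-128))*35 = -2 - 3072*35 = -2 - 107520 = -107522)
h = -1183668488/619243625 (h = -38280*1/34643 + 14416/(-17875) = -38280/34643 + 14416*(-1/17875) = -38280/34643 - 14416/17875 = -1183668488/619243625 ≈ -1.9115)
h/a = -1183668488/619243625/(-107522) = -1183668488/619243625*(-1/107522) = 591834244/33291156523625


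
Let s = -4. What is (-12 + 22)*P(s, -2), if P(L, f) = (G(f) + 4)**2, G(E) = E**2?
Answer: 640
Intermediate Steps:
P(L, f) = (4 + f**2)**2 (P(L, f) = (f**2 + 4)**2 = (4 + f**2)**2)
(-12 + 22)*P(s, -2) = (-12 + 22)*(4 + (-2)**2)**2 = 10*(4 + 4)**2 = 10*8**2 = 10*64 = 640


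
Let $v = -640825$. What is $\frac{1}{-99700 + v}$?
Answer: $- \frac{1}{740525} \approx -1.3504 \cdot 10^{-6}$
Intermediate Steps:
$\frac{1}{-99700 + v} = \frac{1}{-99700 - 640825} = \frac{1}{-740525} = - \frac{1}{740525}$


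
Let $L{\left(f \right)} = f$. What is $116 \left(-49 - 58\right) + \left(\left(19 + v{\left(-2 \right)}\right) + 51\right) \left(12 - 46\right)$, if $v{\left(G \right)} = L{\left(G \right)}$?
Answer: $-14724$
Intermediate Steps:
$v{\left(G \right)} = G$
$116 \left(-49 - 58\right) + \left(\left(19 + v{\left(-2 \right)}\right) + 51\right) \left(12 - 46\right) = 116 \left(-49 - 58\right) + \left(\left(19 - 2\right) + 51\right) \left(12 - 46\right) = 116 \left(-49 - 58\right) + \left(17 + 51\right) \left(-34\right) = 116 \left(-107\right) + 68 \left(-34\right) = -12412 - 2312 = -14724$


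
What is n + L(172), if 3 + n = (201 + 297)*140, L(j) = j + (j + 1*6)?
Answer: 70067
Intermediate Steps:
L(j) = 6 + 2*j (L(j) = j + (j + 6) = j + (6 + j) = 6 + 2*j)
n = 69717 (n = -3 + (201 + 297)*140 = -3 + 498*140 = -3 + 69720 = 69717)
n + L(172) = 69717 + (6 + 2*172) = 69717 + (6 + 344) = 69717 + 350 = 70067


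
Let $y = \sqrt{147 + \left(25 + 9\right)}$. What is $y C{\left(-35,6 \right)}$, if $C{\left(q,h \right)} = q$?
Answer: $- 35 \sqrt{181} \approx -470.88$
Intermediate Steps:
$y = \sqrt{181}$ ($y = \sqrt{147 + 34} = \sqrt{181} \approx 13.454$)
$y C{\left(-35,6 \right)} = \sqrt{181} \left(-35\right) = - 35 \sqrt{181}$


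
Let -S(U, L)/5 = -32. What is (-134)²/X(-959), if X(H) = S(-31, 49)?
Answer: 4489/40 ≈ 112.22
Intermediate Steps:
S(U, L) = 160 (S(U, L) = -5*(-32) = 160)
X(H) = 160
(-134)²/X(-959) = (-134)²/160 = 17956*(1/160) = 4489/40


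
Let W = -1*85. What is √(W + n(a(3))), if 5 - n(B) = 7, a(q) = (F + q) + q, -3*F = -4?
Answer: I*√87 ≈ 9.3274*I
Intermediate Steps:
F = 4/3 (F = -⅓*(-4) = 4/3 ≈ 1.3333)
W = -85
a(q) = 4/3 + 2*q (a(q) = (4/3 + q) + q = 4/3 + 2*q)
n(B) = -2 (n(B) = 5 - 1*7 = 5 - 7 = -2)
√(W + n(a(3))) = √(-85 - 2) = √(-87) = I*√87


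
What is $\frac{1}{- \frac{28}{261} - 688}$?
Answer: $- \frac{261}{179596} \approx -0.0014533$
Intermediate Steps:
$\frac{1}{- \frac{28}{261} - 688} = \frac{1}{- \frac{179596}{261}} = - \frac{261}{179596}$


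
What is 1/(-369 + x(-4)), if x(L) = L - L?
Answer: -1/369 ≈ -0.0027100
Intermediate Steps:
x(L) = 0
1/(-369 + x(-4)) = 1/(-369 + 0) = 1/(-369) = -1/369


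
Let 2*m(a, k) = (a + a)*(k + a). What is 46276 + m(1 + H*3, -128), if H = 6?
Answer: 44205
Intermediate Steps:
m(a, k) = a*(a + k) (m(a, k) = ((a + a)*(k + a))/2 = ((2*a)*(a + k))/2 = (2*a*(a + k))/2 = a*(a + k))
46276 + m(1 + H*3, -128) = 46276 + (1 + 6*3)*((1 + 6*3) - 128) = 46276 + (1 + 18)*((1 + 18) - 128) = 46276 + 19*(19 - 128) = 46276 + 19*(-109) = 46276 - 2071 = 44205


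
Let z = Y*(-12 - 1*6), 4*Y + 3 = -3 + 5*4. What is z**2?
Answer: 3969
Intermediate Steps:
Y = 7/2 (Y = -3/4 + (-3 + 5*4)/4 = -3/4 + (-3 + 20)/4 = -3/4 + (1/4)*17 = -3/4 + 17/4 = 7/2 ≈ 3.5000)
z = -63 (z = 7*(-12 - 1*6)/2 = 7*(-12 - 6)/2 = (7/2)*(-18) = -63)
z**2 = (-63)**2 = 3969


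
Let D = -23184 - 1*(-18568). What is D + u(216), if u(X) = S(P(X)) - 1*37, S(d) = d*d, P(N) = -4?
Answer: -4637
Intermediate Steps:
S(d) = d**2
u(X) = -21 (u(X) = (-4)**2 - 1*37 = 16 - 37 = -21)
D = -4616 (D = -23184 + 18568 = -4616)
D + u(216) = -4616 - 21 = -4637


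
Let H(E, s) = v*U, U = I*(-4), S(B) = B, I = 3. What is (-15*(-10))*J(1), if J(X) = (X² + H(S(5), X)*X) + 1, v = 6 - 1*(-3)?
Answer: -15900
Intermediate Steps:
v = 9 (v = 6 + 3 = 9)
U = -12 (U = 3*(-4) = -12)
H(E, s) = -108 (H(E, s) = 9*(-12) = -108)
J(X) = 1 + X² - 108*X (J(X) = (X² - 108*X) + 1 = 1 + X² - 108*X)
(-15*(-10))*J(1) = (-15*(-10))*(1 + 1² - 108*1) = 150*(1 + 1 - 108) = 150*(-106) = -15900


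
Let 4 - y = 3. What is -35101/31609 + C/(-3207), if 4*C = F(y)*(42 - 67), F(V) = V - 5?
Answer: -113359132/101370063 ≈ -1.1183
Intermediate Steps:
y = 1 (y = 4 - 1*3 = 4 - 3 = 1)
F(V) = -5 + V
C = 25 (C = ((-5 + 1)*(42 - 67))/4 = (-4*(-25))/4 = (¼)*100 = 25)
-35101/31609 + C/(-3207) = -35101/31609 + 25/(-3207) = -35101*1/31609 + 25*(-1/3207) = -35101/31609 - 25/3207 = -113359132/101370063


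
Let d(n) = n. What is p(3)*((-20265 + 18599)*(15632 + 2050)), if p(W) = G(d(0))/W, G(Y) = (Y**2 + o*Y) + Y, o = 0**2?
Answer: 0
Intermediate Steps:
o = 0
G(Y) = Y + Y**2 (G(Y) = (Y**2 + 0*Y) + Y = (Y**2 + 0) + Y = Y**2 + Y = Y + Y**2)
p(W) = 0 (p(W) = (0*(1 + 0))/W = (0*1)/W = 0/W = 0)
p(3)*((-20265 + 18599)*(15632 + 2050)) = 0*((-20265 + 18599)*(15632 + 2050)) = 0*(-1666*17682) = 0*(-29458212) = 0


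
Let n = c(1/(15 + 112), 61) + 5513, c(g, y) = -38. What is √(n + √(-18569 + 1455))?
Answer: √(5475 + I*√17114) ≈ 73.999 + 0.8839*I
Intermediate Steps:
n = 5475 (n = -38 + 5513 = 5475)
√(n + √(-18569 + 1455)) = √(5475 + √(-18569 + 1455)) = √(5475 + √(-17114)) = √(5475 + I*√17114)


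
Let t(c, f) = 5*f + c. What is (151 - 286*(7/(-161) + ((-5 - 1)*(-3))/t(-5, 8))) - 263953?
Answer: -212469004/805 ≈ -2.6394e+5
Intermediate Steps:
t(c, f) = c + 5*f
(151 - 286*(7/(-161) + ((-5 - 1)*(-3))/t(-5, 8))) - 263953 = (151 - 286*(7/(-161) + ((-5 - 1)*(-3))/(-5 + 5*8))) - 263953 = (151 - 286*(7*(-1/161) + (-6*(-3))/(-5 + 40))) - 263953 = (151 - 286*(-1/23 + 18/35)) - 263953 = (151 - 286*379/805) - 263953 = (151 - 108394/805) - 263953 = 13161/805 - 263953 = -212469004/805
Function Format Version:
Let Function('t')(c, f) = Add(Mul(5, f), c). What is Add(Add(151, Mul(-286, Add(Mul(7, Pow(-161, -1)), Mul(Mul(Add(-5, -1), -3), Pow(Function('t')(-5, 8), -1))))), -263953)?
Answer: Rational(-212469004, 805) ≈ -2.6394e+5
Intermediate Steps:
Function('t')(c, f) = Add(c, Mul(5, f))
Add(Add(151, Mul(-286, Add(Mul(7, Pow(-161, -1)), Mul(Mul(Add(-5, -1), -3), Pow(Function('t')(-5, 8), -1))))), -263953) = Add(Add(151, Mul(-286, Add(Mul(7, Pow(-161, -1)), Mul(Mul(Add(-5, -1), -3), Pow(Add(-5, Mul(5, 8)), -1))))), -263953) = Add(Add(151, Mul(-286, Add(Mul(7, Rational(-1, 161)), Mul(Mul(-6, -3), Pow(Add(-5, 40), -1))))), -263953) = Add(Add(151, Mul(-286, Add(Rational(-1, 23), Mul(18, Pow(35, -1))))), -263953) = Add(Add(151, Mul(-286, Add(Rational(-1, 23), Mul(18, Rational(1, 35))))), -263953) = Add(Add(151, Mul(-286, Add(Rational(-1, 23), Rational(18, 35)))), -263953) = Add(Add(151, Mul(-286, Rational(379, 805))), -263953) = Add(Add(151, Rational(-108394, 805)), -263953) = Add(Rational(13161, 805), -263953) = Rational(-212469004, 805)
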